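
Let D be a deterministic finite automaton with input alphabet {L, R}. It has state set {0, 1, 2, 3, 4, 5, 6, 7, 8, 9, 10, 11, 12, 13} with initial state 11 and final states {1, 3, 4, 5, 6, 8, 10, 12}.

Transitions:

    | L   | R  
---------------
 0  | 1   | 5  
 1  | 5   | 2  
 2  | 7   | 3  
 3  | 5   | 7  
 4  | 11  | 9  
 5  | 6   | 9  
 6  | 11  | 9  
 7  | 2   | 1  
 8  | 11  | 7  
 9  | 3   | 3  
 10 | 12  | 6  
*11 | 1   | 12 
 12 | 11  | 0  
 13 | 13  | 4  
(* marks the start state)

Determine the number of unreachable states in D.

4

Starting at 11 and following transitions, the reachable set is {0, 1, 2, 3, 5, 6, 7, 9, 11, 12}. That leaves 4, 8, 10, 13 unreachable — 4 in total.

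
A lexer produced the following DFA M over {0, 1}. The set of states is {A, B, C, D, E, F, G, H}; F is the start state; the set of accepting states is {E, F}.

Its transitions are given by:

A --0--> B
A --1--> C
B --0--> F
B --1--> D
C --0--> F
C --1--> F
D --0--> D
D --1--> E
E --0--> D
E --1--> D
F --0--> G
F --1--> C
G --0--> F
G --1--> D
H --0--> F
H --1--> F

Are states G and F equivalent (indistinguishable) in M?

No

Reachable states from the start: {C,D,E,F,G}. Unreachable: {A,B,H} — drop them.
P0 = {E,F} | {C,D,G}.
On input 0, block {C,D,G} splits into {C,G} and {D}.
Refine {E,F} on symbol 0: members go to different blocks, giving {E} and {F}.
Refine {C,G} on symbol 1: members go to different blocks, giving {C} and {G}.
Stable partition: {E} | {C} | {D} | {F} | {G} — 5 equivalence classes.
G and F end up in different blocks, so they are distinguishable. For instance, the string 'ε' is accepted from only F.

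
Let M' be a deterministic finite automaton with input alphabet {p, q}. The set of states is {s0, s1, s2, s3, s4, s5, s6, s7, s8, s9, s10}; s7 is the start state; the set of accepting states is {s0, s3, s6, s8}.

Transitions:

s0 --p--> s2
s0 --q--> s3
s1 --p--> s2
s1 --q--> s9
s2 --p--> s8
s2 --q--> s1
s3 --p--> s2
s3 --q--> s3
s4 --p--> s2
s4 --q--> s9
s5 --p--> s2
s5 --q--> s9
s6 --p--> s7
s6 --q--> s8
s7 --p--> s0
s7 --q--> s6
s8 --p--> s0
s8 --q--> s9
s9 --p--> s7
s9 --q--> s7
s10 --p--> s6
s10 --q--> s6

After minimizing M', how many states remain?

7

First remove the unreachable states {s4,s5,s10}; 8 states remain.
P0 = {s0,s3,s6,s8} | {s1,s2,s7,s9}.
Split {s0,s3,s6,s8} by δ(·,p) → {s0,s3,s6} and {s8}.
Refine {s0,s3,s6} on symbol q: members go to different blocks, giving {s0,s3} and {s6}.
On input p, block {s1,s2,s7,s9} splits into {s1,s9} and {s2} and {s7}.
Refine {s1,s9} on symbol p: members go to different blocks, giving {s1} and {s9}.
The partition is now stable with 7 blocks: {s0,s3} | {s1} | {s8} | {s6} | {s2} | {s7} | {s9}.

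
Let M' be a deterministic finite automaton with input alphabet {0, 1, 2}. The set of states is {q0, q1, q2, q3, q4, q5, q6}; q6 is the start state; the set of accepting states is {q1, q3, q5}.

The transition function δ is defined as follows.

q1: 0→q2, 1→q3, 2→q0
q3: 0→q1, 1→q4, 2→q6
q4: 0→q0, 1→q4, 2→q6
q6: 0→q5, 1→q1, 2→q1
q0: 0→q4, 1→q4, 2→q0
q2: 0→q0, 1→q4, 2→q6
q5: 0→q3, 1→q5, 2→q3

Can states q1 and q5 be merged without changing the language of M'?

Every state is reachable, so we keep all 7.
Initial partition by acceptance: {q1,q3,q5} | {q0,q2,q4,q6}.
Refine {q1,q3,q5} on symbol 0: members go to different blocks, giving {q3,q5} and {q1}.
On input 0, block {q3,q5} splits into {q3} and {q5}.
Refine {q0,q2,q4,q6} on symbol 0: members go to different blocks, giving {q0,q2,q4} and {q6}.
On input 2, block {q0,q2,q4} splits into {q2,q4} and {q0}.
The partition is now stable with 6 blocks: {q3} | {q2,q4} | {q1} | {q5} | {q6} | {q0}.
q1 and q5 end up in different blocks, so they are distinguishable. For instance, the string '0' is accepted from only q5.

No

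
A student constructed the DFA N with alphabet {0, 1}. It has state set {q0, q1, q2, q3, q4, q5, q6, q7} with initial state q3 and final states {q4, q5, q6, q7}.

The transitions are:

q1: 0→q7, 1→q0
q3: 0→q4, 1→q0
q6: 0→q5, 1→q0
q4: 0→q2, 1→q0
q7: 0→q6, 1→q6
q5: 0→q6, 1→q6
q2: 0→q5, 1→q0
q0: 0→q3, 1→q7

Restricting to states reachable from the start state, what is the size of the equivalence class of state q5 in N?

States {q1} cannot be reached from the start state, so discard them.
Start with accepting vs non-accepting: {q4,q5,q6,q7} | {q0,q2,q3}.
On input 0, block {q4,q5,q6,q7} splits into {q5,q6,q7} and {q4}.
On input 1, block {q5,q6,q7} splits into {q5,q7} and {q6}.
On input 0, block {q0,q2,q3} splits into {q0} and {q2} and {q3}.
The partition is now stable with 6 blocks: {q5,q7} | {q0} | {q4} | {q6} | {q2} | {q3}.
The equivalence class containing q5 is {q5,q7}, of size 2.

2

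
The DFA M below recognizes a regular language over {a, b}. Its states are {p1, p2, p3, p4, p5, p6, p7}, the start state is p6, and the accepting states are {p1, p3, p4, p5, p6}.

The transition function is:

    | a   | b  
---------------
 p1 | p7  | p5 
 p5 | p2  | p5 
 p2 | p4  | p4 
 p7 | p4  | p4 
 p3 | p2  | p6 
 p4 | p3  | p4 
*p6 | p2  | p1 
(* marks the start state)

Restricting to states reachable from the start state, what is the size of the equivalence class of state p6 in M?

4

P0 = {p1,p3,p4,p5,p6} | {p2,p7}.
Split {p1,p3,p4,p5,p6} by δ(·,a) → {p1,p3,p5,p6} and {p4}.
Stable partition: {p1,p3,p5,p6} | {p2,p7} | {p4} — 3 equivalence classes.
The equivalence class containing p6 is {p1,p3,p5,p6}, of size 4.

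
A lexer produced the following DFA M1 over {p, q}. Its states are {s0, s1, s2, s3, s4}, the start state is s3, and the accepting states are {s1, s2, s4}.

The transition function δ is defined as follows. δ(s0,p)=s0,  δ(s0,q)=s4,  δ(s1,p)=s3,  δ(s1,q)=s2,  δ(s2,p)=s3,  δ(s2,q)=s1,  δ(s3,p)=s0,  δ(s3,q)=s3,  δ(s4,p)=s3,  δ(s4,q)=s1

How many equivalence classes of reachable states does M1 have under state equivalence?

Initial partition by acceptance: {s1,s2,s4} | {s0,s3}.
On input q, block {s0,s3} splits into {s0} and {s3}.
No further refinement is possible. Final partition (3 blocks): {s1,s2,s4} | {s0} | {s3}.

3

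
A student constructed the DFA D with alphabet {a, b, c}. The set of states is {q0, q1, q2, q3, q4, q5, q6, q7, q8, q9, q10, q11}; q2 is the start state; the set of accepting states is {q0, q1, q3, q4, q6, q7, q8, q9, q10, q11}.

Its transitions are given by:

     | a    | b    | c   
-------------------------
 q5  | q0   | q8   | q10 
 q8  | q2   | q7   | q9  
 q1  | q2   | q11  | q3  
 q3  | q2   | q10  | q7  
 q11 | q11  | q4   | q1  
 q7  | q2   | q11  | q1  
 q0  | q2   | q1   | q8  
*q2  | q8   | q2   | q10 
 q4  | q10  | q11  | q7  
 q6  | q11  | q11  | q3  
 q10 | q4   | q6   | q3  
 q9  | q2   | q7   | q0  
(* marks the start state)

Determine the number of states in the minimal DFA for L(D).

First remove the unreachable states {q5}; 11 states remain.
P0 = {q0,q1,q3,q4,q6,q7,q8,q9,q10,q11} | {q2}.
Refine {q0,q1,q3,q4,q6,q7,q8,q9,q10,q11} on symbol a: members go to different blocks, giving {q0,q1,q3,q7,q8,q9} and {q4,q6,q10,q11}.
Refine {q0,q1,q3,q7,q8,q9} on symbol b: members go to different blocks, giving {q0,q8,q9} and {q1,q3,q7}.
No further refinement is possible. Final partition (4 blocks): {q0,q8,q9} | {q2} | {q4,q6,q10,q11} | {q1,q3,q7}.

4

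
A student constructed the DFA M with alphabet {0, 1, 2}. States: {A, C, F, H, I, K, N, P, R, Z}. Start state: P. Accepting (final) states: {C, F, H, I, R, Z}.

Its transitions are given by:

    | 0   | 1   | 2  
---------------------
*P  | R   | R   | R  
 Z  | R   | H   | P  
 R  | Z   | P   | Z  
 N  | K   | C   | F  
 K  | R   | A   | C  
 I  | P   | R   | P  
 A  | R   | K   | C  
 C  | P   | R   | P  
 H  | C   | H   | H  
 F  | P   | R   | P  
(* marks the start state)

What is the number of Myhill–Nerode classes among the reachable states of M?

Reachable states from the start: {C,H,P,R,Z}. Unreachable: {A,F,I,K,N} — drop them.
P0 = {C,H,R,Z} | {P}.
Split {C,H,R,Z} by δ(·,0) → {H,R,Z} and {C}.
On input 0, block {H,R,Z} splits into {R,Z} and {H}.
Refine {R,Z} on symbol 1: members go to different blocks, giving {Z} and {R}.
The partition is now stable with 5 blocks: {Z} | {P} | {C} | {H} | {R}.

5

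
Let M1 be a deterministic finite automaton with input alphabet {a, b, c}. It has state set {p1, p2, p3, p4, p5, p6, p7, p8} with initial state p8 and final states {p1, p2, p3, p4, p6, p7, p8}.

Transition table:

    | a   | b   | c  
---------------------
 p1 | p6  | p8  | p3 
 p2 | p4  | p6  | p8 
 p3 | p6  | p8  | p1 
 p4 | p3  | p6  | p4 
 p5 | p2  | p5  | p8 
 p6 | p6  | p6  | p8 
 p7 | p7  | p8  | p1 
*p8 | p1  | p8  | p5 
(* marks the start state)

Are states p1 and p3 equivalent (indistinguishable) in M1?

First remove the unreachable states {p7}; 7 states remain.
Initial partition by acceptance: {p1,p2,p3,p4,p6,p8} | {p5}.
On input c, block {p1,p2,p3,p4,p6,p8} splits into {p1,p2,p3,p4,p6} and {p8}.
Refine {p1,p2,p3,p4,p6} on symbol b: members go to different blocks, giving {p2,p4,p6} and {p1,p3}.
Split {p2,p4,p6} by δ(·,a) → {p2,p6} and {p4}.
Split {p2,p6} by δ(·,a) → {p2} and {p6}.
No further refinement is possible. Final partition (6 blocks): {p2} | {p5} | {p8} | {p1,p3} | {p4} | {p6}.
p1 and p3 lie in the same block of the stable partition, so they are equivalent — no string distinguishes them.

Yes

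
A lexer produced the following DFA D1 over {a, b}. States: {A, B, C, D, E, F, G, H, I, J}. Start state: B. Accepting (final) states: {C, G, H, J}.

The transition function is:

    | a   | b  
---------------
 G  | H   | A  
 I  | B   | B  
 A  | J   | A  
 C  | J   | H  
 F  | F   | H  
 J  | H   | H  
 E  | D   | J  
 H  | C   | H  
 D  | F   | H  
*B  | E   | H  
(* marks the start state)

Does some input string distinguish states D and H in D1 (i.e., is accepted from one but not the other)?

Yes

Reachable states from the start: {B,C,D,E,F,H,J}. Unreachable: {A,G,I} — drop them.
P0 = {C,H,J} | {B,D,E,F}.
Stable partition: {C,H,J} | {B,D,E,F} — 2 equivalence classes.
D and H end up in different blocks, so they are distinguishable. For instance, the string 'ε' is accepted from only H.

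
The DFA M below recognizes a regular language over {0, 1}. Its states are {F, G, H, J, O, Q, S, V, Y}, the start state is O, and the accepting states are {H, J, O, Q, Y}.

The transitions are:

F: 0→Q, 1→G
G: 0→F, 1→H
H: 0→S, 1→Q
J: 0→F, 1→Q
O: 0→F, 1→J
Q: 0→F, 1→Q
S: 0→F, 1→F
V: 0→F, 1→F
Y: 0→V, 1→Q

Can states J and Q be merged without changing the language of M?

Reachable states from the start: {F,G,H,J,O,Q,S}. Unreachable: {V,Y} — drop them.
Start with accepting vs non-accepting: {H,J,O,Q} | {F,G,S}.
Refine {F,G,S} on symbol 0: members go to different blocks, giving {G,S} and {F}.
Refine {H,J,O,Q} on symbol 0: members go to different blocks, giving {J,O,Q} and {H}.
Split {G,S} by δ(·,1) → {S} and {G}.
No further refinement is possible. Final partition (5 blocks): {J,O,Q} | {S} | {F} | {H} | {G}.
J and Q lie in the same block of the stable partition, so they are equivalent — no string distinguishes them.

Yes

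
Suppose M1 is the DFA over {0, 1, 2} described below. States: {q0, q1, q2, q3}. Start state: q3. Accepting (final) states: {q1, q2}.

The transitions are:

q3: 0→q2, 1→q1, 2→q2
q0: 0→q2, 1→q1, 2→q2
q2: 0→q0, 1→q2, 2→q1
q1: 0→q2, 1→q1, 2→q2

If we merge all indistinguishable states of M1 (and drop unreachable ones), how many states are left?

Every state is reachable, so we keep all 4.
Initial partition by acceptance: {q1,q2} | {q0,q3}.
Split {q1,q2} by δ(·,0) → {q1} and {q2}.
The partition is now stable with 3 blocks: {q1} | {q0,q3} | {q2}.

3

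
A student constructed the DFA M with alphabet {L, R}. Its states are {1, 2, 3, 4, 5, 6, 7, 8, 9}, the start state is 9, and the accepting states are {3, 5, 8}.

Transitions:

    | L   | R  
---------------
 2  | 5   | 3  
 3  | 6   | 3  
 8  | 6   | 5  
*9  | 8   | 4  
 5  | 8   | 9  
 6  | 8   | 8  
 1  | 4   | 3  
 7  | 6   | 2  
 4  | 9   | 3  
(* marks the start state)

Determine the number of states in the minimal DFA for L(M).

First remove the unreachable states {1,2,7}; 6 states remain.
Initial partition by acceptance: {3,5,8} | {4,6,9}.
Refine {3,5,8} on symbol L: members go to different blocks, giving {3,8} and {5}.
Refine {3,8} on symbol R: members go to different blocks, giving {3} and {8}.
Refine {4,6,9} on symbol L: members go to different blocks, giving {6,9} and {4}.
On input R, block {6,9} splits into {6} and {9}.
The partition is now stable with 6 blocks: {3} | {6} | {5} | {8} | {4} | {9}.

6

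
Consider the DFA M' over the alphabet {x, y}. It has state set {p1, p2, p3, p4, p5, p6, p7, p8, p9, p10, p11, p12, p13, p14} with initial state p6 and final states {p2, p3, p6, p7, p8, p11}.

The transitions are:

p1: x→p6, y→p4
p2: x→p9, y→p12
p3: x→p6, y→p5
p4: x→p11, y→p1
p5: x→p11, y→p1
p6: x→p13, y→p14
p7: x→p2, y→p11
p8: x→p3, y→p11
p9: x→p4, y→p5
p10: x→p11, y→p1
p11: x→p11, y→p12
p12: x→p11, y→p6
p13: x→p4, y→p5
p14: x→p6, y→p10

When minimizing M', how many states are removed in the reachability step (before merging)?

Starting at p6 and following transitions, the reachable set is {p1, p4, p5, p6, p10, p11, p12, p13, p14}. That leaves p2, p3, p7, p8, p9 unreachable — 5 in total.

5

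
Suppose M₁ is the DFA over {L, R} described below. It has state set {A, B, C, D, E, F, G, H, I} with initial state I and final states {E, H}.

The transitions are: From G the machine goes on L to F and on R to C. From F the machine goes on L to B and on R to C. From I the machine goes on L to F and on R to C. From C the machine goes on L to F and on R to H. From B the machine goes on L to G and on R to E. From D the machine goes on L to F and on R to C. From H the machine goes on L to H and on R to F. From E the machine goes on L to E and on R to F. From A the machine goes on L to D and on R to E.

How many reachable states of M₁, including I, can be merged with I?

2

First remove the unreachable states {A,D}; 7 states remain.
Start with accepting vs non-accepting: {E,H} | {B,C,F,G,I}.
Split {B,C,F,G,I} by δ(·,R) → {F,G,I} and {B,C}.
On input L, block {F,G,I} splits into {G,I} and {F}.
Refine {B,C} on symbol L: members go to different blocks, giving {B} and {C}.
The partition is now stable with 5 blocks: {E,H} | {G,I} | {B} | {F} | {C}.
The equivalence class containing I is {G,I}, of size 2.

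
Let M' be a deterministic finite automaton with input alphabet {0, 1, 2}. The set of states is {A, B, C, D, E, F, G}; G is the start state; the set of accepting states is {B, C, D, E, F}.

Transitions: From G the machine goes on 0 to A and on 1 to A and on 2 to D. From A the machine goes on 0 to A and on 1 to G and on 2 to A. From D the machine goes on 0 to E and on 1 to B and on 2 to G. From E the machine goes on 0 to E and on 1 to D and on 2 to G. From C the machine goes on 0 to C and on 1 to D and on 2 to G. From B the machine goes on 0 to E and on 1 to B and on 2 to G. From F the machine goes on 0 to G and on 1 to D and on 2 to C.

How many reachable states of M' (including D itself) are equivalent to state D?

3

Reachable states from the start: {A,B,D,E,G}. Unreachable: {C,F} — drop them.
Start with accepting vs non-accepting: {B,D,E} | {A,G}.
On input 2, block {A,G} splits into {A} and {G}.
The partition is now stable with 3 blocks: {B,D,E} | {A} | {G}.
The equivalence class containing D is {B,D,E}, of size 3.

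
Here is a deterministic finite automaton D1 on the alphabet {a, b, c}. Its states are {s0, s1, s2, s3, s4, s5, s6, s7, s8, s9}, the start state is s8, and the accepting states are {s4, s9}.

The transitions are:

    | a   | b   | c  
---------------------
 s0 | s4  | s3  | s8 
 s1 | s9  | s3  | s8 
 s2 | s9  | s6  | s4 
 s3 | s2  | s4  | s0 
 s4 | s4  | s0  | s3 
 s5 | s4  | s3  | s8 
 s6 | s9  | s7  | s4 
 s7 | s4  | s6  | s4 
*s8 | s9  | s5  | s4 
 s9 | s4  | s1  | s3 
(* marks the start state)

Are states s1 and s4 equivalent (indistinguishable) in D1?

No

Every state is reachable, so we keep all 10.
Start with accepting vs non-accepting: {s4,s9} | {s0,s1,s2,s3,s5,s6,s7,s8}.
Refine {s0,s1,s2,s3,s5,s6,s7,s8} on symbol a: members go to different blocks, giving {s0,s1,s2,s5,s6,s7,s8} and {s3}.
On input b, block {s0,s1,s2,s5,s6,s7,s8} splits into {s2,s6,s7,s8} and {s0,s1,s5}.
Refine {s2,s6,s7,s8} on symbol b: members go to different blocks, giving {s2,s6,s7} and {s8}.
No further refinement is possible. Final partition (5 blocks): {s4,s9} | {s2,s6,s7} | {s3} | {s0,s1,s5} | {s8}.
s1 and s4 end up in different blocks, so they are distinguishable. For instance, the string 'ε' is accepted from only s4.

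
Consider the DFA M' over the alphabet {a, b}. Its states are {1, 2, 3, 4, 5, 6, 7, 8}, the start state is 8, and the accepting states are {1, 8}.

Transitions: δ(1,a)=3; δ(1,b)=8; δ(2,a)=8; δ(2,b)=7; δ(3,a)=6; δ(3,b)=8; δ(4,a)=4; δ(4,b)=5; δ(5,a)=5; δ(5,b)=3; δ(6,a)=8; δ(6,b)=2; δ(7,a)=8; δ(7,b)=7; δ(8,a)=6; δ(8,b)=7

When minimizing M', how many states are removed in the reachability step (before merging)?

No path from 8 leads to 1, 3, 4, 5; the other 4 states are all reachable.

4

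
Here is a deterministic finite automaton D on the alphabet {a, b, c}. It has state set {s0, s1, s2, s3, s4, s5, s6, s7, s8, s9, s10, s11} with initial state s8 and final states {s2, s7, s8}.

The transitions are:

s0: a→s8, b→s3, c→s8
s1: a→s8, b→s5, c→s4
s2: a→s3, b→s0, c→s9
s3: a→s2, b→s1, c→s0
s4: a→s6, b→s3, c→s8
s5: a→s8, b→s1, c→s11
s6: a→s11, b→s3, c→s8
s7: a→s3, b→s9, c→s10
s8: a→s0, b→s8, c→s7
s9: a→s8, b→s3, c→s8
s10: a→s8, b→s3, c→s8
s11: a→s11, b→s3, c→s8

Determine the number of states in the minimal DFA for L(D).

6

Every state is reachable, so we keep all 12.
Initial partition by acceptance: {s2,s7,s8} | {s0,s1,s3,s4,s5,s6,s9,s10,s11}.
Split {s2,s7,s8} by δ(·,b) → {s2,s7} and {s8}.
On input a, block {s0,s1,s3,s4,s5,s6,s9,s10,s11} splits into {s0,s1,s5,s9,s10} and {s4,s6,s11} and {s3}.
Refine {s0,s1,s5,s9,s10} on symbol b: members go to different blocks, giving {s0,s9,s10} and {s1,s5}.
No further refinement is possible. Final partition (6 blocks): {s2,s7} | {s0,s9,s10} | {s8} | {s4,s6,s11} | {s3} | {s1,s5}.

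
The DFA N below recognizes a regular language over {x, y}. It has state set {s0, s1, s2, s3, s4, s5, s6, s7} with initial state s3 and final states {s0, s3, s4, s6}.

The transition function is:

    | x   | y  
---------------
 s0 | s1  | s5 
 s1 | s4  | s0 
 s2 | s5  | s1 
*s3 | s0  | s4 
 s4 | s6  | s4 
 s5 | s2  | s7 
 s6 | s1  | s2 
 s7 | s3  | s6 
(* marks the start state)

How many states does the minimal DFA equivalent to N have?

Every state is reachable, so we keep all 8.
Initial partition by acceptance: {s0,s3,s4,s6} | {s1,s2,s5,s7}.
On input x, block {s0,s3,s4,s6} splits into {s0,s6} and {s3,s4}.
On input x, block {s1,s2,s5,s7} splits into {s1,s7} and {s2,s5}.
The partition is now stable with 4 blocks: {s0,s6} | {s1,s7} | {s3,s4} | {s2,s5}.

4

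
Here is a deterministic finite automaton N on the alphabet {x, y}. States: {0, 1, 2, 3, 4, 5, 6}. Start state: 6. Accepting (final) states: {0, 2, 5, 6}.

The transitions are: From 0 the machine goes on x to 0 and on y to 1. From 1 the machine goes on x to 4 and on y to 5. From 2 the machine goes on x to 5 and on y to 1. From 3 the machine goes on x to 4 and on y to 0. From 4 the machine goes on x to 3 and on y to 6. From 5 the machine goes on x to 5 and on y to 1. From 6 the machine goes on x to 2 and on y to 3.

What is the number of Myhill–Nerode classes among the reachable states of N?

All states are reachable from the start state.
Initial partition by acceptance: {0,2,5,6} | {1,3,4}.
The partition is now stable with 2 blocks: {0,2,5,6} | {1,3,4}.

2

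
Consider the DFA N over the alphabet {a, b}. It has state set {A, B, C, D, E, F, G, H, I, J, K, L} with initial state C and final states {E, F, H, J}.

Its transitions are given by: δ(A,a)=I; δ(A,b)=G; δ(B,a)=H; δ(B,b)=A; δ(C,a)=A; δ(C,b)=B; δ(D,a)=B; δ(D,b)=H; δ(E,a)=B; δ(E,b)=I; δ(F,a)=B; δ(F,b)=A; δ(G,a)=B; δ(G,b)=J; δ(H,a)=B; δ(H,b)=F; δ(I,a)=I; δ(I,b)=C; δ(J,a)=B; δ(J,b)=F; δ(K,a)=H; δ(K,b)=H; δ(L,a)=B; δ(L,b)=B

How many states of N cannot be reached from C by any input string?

4

BFS from C reaches {A, B, C, F, G, H, I, J}; the 4 state(s) D, E, K, L are never visited.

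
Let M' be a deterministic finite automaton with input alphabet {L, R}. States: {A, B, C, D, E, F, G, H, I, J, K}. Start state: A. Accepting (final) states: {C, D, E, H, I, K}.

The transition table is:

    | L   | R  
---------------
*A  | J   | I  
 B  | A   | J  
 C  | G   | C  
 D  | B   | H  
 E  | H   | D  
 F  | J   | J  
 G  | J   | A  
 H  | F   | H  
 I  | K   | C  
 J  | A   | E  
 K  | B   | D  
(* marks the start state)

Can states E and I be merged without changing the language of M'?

Start with accepting vs non-accepting: {C,D,E,H,I,K} | {A,B,F,G,J}.
On input L, block {C,D,E,H,I,K} splits into {C,D,H,K} and {E,I}.
Refine {A,B,F,G,J} on symbol R: members go to different blocks, giving {B,F,G} and {A,J}.
No further refinement is possible. Final partition (4 blocks): {C,D,H,K} | {B,F,G} | {E,I} | {A,J}.
E and I lie in the same block of the stable partition, so they are equivalent — no string distinguishes them.

Yes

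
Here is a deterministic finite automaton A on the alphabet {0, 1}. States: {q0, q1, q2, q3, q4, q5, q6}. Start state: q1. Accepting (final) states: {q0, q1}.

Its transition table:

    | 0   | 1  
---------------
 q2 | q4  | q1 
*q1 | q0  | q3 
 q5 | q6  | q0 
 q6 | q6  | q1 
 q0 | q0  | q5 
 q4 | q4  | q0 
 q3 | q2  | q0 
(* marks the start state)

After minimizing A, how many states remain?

All states are reachable from the start state.
Start with accepting vs non-accepting: {q0,q1} | {q2,q3,q4,q5,q6}.
The partition is now stable with 2 blocks: {q0,q1} | {q2,q3,q4,q5,q6}.

2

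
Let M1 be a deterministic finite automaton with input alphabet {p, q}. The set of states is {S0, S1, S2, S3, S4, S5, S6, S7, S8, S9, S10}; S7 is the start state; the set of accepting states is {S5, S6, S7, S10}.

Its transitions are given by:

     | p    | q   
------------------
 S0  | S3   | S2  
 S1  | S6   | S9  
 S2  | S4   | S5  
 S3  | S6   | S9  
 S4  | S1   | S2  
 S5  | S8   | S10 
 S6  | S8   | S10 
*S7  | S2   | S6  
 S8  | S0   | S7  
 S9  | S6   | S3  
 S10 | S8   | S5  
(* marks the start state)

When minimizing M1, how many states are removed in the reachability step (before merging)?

0

A breadth-first search from the start state visits every state.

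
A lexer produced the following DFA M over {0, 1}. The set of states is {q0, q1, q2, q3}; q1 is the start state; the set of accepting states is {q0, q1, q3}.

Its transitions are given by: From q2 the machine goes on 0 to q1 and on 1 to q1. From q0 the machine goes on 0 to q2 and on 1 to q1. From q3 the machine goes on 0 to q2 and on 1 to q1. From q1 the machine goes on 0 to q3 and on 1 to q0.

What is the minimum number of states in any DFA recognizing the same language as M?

All states are reachable from the start state.
Initial partition by acceptance: {q0,q1,q3} | {q2}.
Split {q0,q1,q3} by δ(·,0) → {q0,q3} and {q1}.
Stable partition: {q0,q3} | {q2} | {q1} — 3 equivalence classes.

3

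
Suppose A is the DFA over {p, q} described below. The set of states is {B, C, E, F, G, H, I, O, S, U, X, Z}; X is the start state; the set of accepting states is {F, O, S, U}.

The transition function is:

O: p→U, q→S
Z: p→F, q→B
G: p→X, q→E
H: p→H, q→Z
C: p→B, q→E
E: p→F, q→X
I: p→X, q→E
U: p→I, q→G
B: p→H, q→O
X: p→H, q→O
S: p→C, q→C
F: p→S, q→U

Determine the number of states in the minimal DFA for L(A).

6

All states are reachable from the start state.
Start with accepting vs non-accepting: {F,O,S,U} | {B,C,E,G,H,I,X,Z}.
Refine {F,O,S,U} on symbol p: members go to different blocks, giving {F,O} and {S,U}.
On input p, block {B,C,E,G,H,I,X,Z} splits into {B,C,G,H,I,X} and {E,Z}.
Refine {B,C,G,H,I,X} on symbol q: members go to different blocks, giving {C,G,H,I} and {B,X}.
Refine {C,G,H,I} on symbol p: members go to different blocks, giving {C,G,I} and {H}.
Stable partition: {F,O} | {C,G,I} | {S,U} | {E,Z} | {B,X} | {H} — 6 equivalence classes.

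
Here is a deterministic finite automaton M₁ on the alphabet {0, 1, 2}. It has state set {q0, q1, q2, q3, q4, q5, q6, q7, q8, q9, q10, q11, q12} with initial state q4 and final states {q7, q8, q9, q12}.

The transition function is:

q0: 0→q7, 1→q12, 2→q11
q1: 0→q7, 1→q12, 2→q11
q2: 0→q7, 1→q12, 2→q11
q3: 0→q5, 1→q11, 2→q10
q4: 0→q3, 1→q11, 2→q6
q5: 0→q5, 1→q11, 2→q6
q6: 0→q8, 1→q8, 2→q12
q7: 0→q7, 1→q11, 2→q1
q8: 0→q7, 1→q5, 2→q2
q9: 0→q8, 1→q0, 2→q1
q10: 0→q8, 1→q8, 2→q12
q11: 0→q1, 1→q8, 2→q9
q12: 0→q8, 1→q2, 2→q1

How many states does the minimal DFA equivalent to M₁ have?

7

Start with accepting vs non-accepting: {q7,q8,q9,q12} | {q0,q1,q2,q3,q4,q5,q6,q10,q11}.
Split {q0,q1,q2,q3,q4,q5,q6,q10,q11} by δ(·,0) → {q0,q1,q2,q6,q10} and {q3,q4,q5,q11}.
Split {q7,q8,q9,q12} by δ(·,1) → {q7,q8} and {q9,q12}.
Refine {q0,q1,q2,q6,q10} on symbol 1: members go to different blocks, giving {q0,q1,q2} and {q6,q10}.
On input 0, block {q3,q4,q5,q11} splits into {q3,q4,q5} and {q11}.
Split {q7,q8} by δ(·,1) → {q7} and {q8}.
The partition is now stable with 7 blocks: {q7} | {q0,q1,q2} | {q3,q4,q5} | {q9,q12} | {q6,q10} | {q11} | {q8}.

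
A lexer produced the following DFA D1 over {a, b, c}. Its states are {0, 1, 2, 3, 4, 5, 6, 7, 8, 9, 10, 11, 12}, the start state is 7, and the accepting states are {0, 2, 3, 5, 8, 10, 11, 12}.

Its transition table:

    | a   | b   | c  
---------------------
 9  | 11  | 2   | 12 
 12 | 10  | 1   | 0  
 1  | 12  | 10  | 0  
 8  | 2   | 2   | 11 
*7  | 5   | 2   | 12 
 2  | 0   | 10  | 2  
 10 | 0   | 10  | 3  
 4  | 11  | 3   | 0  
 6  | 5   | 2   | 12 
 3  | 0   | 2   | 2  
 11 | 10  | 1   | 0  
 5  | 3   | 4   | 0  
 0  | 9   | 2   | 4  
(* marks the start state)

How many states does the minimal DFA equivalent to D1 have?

5

States {6,8} cannot be reached from the start state, so discard them.
P0 = {0,2,3,5,10,11,12} | {1,4,7,9}.
Refine {0,2,3,5,10,11,12} on symbol a: members go to different blocks, giving {2,3,5,10,11,12} and {0}.
Refine {2,3,5,10,11,12} on symbol a: members go to different blocks, giving {2,3,10} and {5,11,12}.
Refine {1,4,7,9} on symbol c: members go to different blocks, giving {1,4} and {7,9}.
The partition is now stable with 5 blocks: {2,3,10} | {1,4} | {0} | {5,11,12} | {7,9}.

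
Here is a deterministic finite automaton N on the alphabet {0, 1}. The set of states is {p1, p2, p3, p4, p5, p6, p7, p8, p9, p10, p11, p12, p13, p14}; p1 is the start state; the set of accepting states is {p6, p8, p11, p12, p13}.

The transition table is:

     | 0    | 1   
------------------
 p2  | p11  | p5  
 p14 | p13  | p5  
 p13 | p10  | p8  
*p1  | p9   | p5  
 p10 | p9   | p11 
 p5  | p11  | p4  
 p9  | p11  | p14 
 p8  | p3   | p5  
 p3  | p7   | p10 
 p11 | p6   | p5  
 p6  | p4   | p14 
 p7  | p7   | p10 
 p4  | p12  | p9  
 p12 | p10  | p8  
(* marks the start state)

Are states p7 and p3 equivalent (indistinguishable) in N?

First remove the unreachable states {p2}; 13 states remain.
P0 = {p6,p8,p11,p12,p13} | {p1,p3,p4,p5,p7,p9,p10,p14}.
Refine {p6,p8,p11,p12,p13} on symbol 0: members go to different blocks, giving {p6,p8,p12,p13} and {p11}.
Split {p6,p8,p12,p13} by δ(·,1) → {p6,p8} and {p12,p13}.
Split {p1,p3,p4,p5,p7,p9,p10,p14} by δ(·,0) → {p1,p3,p7,p10} and {p4,p14} and {p5,p9}.
Refine {p6,p8} on symbol 0: members go to different blocks, giving {p6} and {p8}.
Refine {p1,p3,p7,p10} on symbol 0: members go to different blocks, giving {p1,p10} and {p3,p7}.
On input 1, block {p1,p10} splits into {p1} and {p10}.
The partition is now stable with 9 blocks: {p6} | {p1} | {p11} | {p12,p13} | {p4,p14} | {p5,p9} | {p8} | {p3,p7} | {p10}.
p7 and p3 lie in the same block of the stable partition, so they are equivalent — no string distinguishes them.

Yes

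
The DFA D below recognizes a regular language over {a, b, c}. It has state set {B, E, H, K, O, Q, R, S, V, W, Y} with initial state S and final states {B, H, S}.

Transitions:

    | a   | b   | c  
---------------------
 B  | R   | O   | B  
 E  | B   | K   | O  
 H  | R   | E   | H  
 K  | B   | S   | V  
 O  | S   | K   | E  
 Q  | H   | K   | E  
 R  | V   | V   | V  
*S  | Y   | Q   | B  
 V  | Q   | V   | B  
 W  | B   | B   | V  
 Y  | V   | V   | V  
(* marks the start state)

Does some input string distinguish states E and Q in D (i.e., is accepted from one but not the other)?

No

States {W} cannot be reached from the start state, so discard them.
Initial partition by acceptance: {B,H,S} | {E,K,O,Q,R,V,Y}.
On input a, block {E,K,O,Q,R,V,Y} splits into {E,K,O,Q} and {R,V,Y}.
Split {E,K,O,Q} by δ(·,b) → {E,O,Q} and {K}.
On input a, block {R,V,Y} splits into {R,Y} and {V}.
Stable partition: {B,H,S} | {E,O,Q} | {R,Y} | {K} | {V} — 5 equivalence classes.
E and Q lie in the same block of the stable partition, so they are equivalent — no string distinguishes them.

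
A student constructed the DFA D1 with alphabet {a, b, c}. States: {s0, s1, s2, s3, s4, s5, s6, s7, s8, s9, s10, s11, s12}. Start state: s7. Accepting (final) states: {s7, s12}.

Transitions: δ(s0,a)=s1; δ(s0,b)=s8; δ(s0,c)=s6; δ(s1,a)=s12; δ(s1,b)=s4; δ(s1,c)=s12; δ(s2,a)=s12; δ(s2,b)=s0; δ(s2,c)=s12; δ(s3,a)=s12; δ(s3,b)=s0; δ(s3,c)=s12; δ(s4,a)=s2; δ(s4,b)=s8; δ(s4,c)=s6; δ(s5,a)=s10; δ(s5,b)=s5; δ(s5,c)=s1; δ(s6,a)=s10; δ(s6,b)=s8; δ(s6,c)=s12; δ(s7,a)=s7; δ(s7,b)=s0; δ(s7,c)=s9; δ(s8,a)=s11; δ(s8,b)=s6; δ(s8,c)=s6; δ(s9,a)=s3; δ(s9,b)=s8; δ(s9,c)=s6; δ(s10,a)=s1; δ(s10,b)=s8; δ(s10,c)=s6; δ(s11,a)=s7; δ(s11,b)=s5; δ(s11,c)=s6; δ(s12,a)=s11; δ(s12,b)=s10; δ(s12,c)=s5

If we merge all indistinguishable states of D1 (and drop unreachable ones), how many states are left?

8

All states are reachable from the start state.
Initial partition by acceptance: {s7,s12} | {s0,s1,s2,s3,s4,s5,s6,s8,s9,s10,s11}.
Split {s7,s12} by δ(·,a) → {s7} and {s12}.
On input a, block {s0,s1,s2,s3,s4,s5,s6,s8,s9,s10,s11} splits into {s0,s4,s5,s6,s8,s9,s10} and {s1,s2,s3} and {s11}.
Refine {s0,s4,s5,s6,s8,s9,s10} on symbol a: members go to different blocks, giving {s0,s4,s9,s10} and {s5,s6} and {s8}.
Split {s5,s6} by δ(·,b) → {s5} and {s6}.
The partition is now stable with 8 blocks: {s7} | {s0,s4,s9,s10} | {s12} | {s1,s2,s3} | {s11} | {s5} | {s8} | {s6}.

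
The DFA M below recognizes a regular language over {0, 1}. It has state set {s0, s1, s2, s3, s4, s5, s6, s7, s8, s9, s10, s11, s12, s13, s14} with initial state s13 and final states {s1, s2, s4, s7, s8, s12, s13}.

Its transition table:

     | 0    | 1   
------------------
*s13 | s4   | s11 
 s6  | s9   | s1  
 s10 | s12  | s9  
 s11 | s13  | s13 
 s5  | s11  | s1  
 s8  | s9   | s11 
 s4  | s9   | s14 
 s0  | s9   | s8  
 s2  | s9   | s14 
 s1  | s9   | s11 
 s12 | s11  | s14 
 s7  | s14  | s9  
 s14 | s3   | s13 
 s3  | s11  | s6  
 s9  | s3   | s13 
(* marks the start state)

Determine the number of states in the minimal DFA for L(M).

Reachable states from the start: {s1,s3,s4,s6,s9,s11,s13,s14}. Unreachable: {s0,s2,s5,s7,s8,s10,s12} — drop them.
P0 = {s1,s4,s13} | {s3,s6,s9,s11,s14}.
Refine {s1,s4,s13} on symbol 0: members go to different blocks, giving {s1,s4} and {s13}.
Split {s3,s6,s9,s11,s14} by δ(·,0) → {s3,s6,s9,s14} and {s11}.
Split {s1,s4} by δ(·,1) → {s1} and {s4}.
Split {s3,s6,s9,s14} by δ(·,0) → {s6,s9,s14} and {s3}.
Split {s6,s9,s14} by δ(·,0) → {s9,s14} and {s6}.
Stable partition: {s1} | {s9,s14} | {s13} | {s11} | {s4} | {s3} | {s6} — 7 equivalence classes.

7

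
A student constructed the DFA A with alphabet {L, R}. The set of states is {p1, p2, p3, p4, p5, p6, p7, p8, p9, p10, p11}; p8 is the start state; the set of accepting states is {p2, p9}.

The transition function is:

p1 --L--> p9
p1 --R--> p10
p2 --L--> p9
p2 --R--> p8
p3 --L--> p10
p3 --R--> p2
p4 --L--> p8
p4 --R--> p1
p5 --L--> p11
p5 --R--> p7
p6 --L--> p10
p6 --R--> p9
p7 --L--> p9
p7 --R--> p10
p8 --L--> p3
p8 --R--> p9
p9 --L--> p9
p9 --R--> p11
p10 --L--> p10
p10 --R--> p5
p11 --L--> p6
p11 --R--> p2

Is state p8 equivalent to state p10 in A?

No

States {p1,p4} cannot be reached from the start state, so discard them.
Initial partition by acceptance: {p2,p9} | {p3,p5,p6,p7,p8,p10,p11}.
Refine {p3,p5,p6,p7,p8,p10,p11} on symbol L: members go to different blocks, giving {p3,p5,p6,p8,p10,p11} and {p7}.
Refine {p3,p5,p6,p8,p10,p11} on symbol R: members go to different blocks, giving {p3,p6,p8,p11} and {p5} and {p10}.
Refine {p3,p6,p8,p11} on symbol L: members go to different blocks, giving {p3,p6} and {p8,p11}.
No further refinement is possible. Final partition (6 blocks): {p2,p9} | {p3,p6} | {p7} | {p5} | {p10} | {p8,p11}.
p8 and p10 end up in different blocks, so they are distinguishable. For instance, the string 'R' is accepted from only p8.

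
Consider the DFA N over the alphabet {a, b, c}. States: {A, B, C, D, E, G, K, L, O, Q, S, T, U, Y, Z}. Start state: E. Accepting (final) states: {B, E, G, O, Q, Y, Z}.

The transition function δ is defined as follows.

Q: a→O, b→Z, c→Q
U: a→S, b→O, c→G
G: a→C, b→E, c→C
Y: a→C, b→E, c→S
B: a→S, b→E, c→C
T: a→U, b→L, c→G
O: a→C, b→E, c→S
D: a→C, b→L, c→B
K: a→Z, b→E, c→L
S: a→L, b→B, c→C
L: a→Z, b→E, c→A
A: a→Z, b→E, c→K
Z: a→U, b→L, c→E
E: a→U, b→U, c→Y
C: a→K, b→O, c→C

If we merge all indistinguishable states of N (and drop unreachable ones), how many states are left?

6

Reachable states from the start: {A,B,C,E,G,K,L,O,S,U,Y,Z}. Unreachable: {D,Q,T} — drop them.
Initial partition by acceptance: {B,E,G,O,Y,Z} | {A,C,K,L,S,U}.
Refine {B,E,G,O,Y,Z} on symbol b: members go to different blocks, giving {B,G,O,Y} and {E,Z}.
Refine {A,C,K,L,S,U} on symbol a: members go to different blocks, giving {A,K,L} and {C,S,U}.
Refine {E,Z} on symbol b: members go to different blocks, giving {E} and {Z}.
Refine {C,S,U} on symbol a: members go to different blocks, giving {C,S} and {U}.
Stable partition: {B,G,O,Y} | {A,K,L} | {E} | {C,S} | {Z} | {U} — 6 equivalence classes.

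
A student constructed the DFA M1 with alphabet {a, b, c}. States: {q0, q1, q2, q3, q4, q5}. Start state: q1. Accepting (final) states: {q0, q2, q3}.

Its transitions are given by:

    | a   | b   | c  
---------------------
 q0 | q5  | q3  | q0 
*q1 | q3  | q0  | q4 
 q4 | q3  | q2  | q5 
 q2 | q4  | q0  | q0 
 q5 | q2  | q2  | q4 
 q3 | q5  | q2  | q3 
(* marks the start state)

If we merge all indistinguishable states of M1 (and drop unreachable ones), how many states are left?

2

Every state is reachable, so we keep all 6.
Initial partition by acceptance: {q0,q2,q3} | {q1,q4,q5}.
No further refinement is possible. Final partition (2 blocks): {q0,q2,q3} | {q1,q4,q5}.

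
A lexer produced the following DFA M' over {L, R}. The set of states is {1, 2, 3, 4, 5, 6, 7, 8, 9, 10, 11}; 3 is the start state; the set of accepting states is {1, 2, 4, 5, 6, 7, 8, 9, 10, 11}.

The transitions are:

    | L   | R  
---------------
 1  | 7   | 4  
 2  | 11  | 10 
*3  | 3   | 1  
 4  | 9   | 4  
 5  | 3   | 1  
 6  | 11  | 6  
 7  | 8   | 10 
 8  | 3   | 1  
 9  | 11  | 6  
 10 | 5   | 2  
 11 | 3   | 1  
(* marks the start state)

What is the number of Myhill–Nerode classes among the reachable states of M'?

Every state is reachable, so we keep all 11.
Initial partition by acceptance: {1,2,4,5,6,7,8,9,10,11} | {3}.
Split {1,2,4,5,6,7,8,9,10,11} by δ(·,L) → {1,2,4,6,7,9,10} and {5,8,11}.
Split {1,2,4,6,7,9,10} by δ(·,L) → {2,6,7,9,10} and {1,4}.
The partition is now stable with 4 blocks: {2,6,7,9,10} | {3} | {5,8,11} | {1,4}.

4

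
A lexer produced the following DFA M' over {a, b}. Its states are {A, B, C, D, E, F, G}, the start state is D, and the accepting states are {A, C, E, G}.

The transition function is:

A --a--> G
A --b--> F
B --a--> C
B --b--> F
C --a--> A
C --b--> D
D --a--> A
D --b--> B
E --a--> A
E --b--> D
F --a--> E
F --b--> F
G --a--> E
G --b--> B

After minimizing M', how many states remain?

Start with accepting vs non-accepting: {A,C,E,G} | {B,D,F}.
Stable partition: {A,C,E,G} | {B,D,F} — 2 equivalence classes.

2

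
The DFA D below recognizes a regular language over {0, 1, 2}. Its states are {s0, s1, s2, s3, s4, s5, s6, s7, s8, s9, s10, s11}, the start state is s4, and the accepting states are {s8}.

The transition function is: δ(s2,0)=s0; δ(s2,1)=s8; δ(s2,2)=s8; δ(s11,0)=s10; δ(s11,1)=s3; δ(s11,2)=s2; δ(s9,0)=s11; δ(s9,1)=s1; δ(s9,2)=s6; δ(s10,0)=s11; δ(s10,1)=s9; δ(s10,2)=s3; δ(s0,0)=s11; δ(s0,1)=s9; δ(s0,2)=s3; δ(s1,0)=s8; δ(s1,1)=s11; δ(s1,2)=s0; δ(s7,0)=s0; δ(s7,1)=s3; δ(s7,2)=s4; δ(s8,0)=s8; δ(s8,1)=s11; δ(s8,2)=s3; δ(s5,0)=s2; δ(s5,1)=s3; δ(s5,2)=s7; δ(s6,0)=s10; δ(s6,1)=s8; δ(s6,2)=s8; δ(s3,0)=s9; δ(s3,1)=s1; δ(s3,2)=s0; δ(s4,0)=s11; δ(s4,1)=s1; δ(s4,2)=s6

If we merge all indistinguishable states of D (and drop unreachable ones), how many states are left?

7

First remove the unreachable states {s5,s7}; 10 states remain.
Initial partition by acceptance: {s8} | {s0,s1,s2,s3,s4,s6,s9,s10,s11}.
Refine {s0,s1,s2,s3,s4,s6,s9,s10,s11} on symbol 0: members go to different blocks, giving {s0,s2,s3,s4,s6,s9,s10,s11} and {s1}.
Split {s0,s2,s3,s4,s6,s9,s10,s11} by δ(·,1) → {s0,s10,s11} and {s3,s4,s9} and {s2,s6}.
Split {s0,s10,s11} by δ(·,2) → {s0,s10} and {s11}.
On input 0, block {s3,s4,s9} splits into {s4,s9} and {s3}.
No further refinement is possible. Final partition (7 blocks): {s8} | {s0,s10} | {s1} | {s4,s9} | {s2,s6} | {s11} | {s3}.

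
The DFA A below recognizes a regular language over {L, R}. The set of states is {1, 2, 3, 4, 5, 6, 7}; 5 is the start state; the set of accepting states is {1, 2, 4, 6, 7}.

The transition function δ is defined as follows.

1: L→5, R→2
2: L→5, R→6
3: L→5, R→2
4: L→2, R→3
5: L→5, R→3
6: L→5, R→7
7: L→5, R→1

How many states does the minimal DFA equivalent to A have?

3

First remove the unreachable states {4}; 6 states remain.
P0 = {1,2,6,7} | {3,5}.
On input R, block {3,5} splits into {3} and {5}.
Stable partition: {1,2,6,7} | {3} | {5} — 3 equivalence classes.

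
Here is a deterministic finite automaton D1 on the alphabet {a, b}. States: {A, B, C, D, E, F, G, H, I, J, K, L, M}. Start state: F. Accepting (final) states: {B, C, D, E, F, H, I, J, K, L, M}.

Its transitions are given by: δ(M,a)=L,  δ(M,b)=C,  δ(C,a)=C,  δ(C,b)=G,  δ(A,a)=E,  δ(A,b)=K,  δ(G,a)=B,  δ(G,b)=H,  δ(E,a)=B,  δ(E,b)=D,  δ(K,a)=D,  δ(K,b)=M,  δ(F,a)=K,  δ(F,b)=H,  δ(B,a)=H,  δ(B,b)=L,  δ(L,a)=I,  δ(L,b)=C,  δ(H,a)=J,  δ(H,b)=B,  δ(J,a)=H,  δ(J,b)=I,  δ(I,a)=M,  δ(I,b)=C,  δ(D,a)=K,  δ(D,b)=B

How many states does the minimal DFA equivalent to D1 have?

First remove the unreachable states {A,E}; 11 states remain.
Initial partition by acceptance: {B,C,D,F,H,I,J,K,L,M} | {G}.
Split {B,C,D,F,H,I,J,K,L,M} by δ(·,b) → {B,D,F,H,I,J,K,L,M} and {C}.
On input b, block {B,D,F,H,I,J,K,L,M} splits into {B,D,F,H,J,K} and {I,L,M}.
Split {B,D,F,H,J,K} by δ(·,b) → {B,J,K} and {D,F,H}.
On input b, block {D,F,H} splits into {D,H} and {F}.
The partition is now stable with 6 blocks: {B,J,K} | {G} | {C} | {I,L,M} | {D,H} | {F}.

6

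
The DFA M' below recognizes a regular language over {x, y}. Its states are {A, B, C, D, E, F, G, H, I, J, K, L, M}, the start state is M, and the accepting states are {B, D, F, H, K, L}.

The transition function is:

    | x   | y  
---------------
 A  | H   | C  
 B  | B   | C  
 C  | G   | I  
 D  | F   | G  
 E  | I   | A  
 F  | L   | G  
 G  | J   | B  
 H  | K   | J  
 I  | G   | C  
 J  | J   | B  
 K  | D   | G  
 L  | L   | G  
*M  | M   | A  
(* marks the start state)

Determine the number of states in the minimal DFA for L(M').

States {E} cannot be reached from the start state, so discard them.
Start with accepting vs non-accepting: {B,D,F,H,K,L} | {A,C,G,I,J,M}.
Split {A,C,G,I,J,M} by δ(·,x) → {C,G,I,J,M} and {A}.
On input y, block {C,G,I,J,M} splits into {C,I} and {G,J} and {M}.
Refine {B,D,F,H,K,L} on symbol y: members go to different blocks, giving {D,F,H,K,L} and {B}.
The partition is now stable with 6 blocks: {D,F,H,K,L} | {C,I} | {A} | {G,J} | {M} | {B}.

6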